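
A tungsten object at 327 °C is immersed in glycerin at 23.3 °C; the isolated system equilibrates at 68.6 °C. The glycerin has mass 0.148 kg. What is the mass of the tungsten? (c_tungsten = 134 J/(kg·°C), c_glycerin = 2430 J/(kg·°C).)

m ≈ 0.471 kg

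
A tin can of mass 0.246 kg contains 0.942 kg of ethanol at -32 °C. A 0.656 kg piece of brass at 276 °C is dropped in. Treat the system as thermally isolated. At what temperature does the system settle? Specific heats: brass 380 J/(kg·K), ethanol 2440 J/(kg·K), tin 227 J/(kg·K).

Taking heat into each body as positive, Σ m c ΔT = 0:
0.656*380*(T − 276) + 0.942*2440*(T − (-32)) + 0.246*227*(T − (-32)) = 0
249.28(T − 276) + 2298.5(T − (-32)) + 55.84(T − (-32)) = 0
2603.6 T = -6537
T = -6537 / 2603.6 = -2.51 °C

T_f ≈ -2.5 °C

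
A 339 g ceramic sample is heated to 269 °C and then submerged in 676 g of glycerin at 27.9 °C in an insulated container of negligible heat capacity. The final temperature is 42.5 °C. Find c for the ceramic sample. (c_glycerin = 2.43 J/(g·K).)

c ≈ 0.312 J/(g·K)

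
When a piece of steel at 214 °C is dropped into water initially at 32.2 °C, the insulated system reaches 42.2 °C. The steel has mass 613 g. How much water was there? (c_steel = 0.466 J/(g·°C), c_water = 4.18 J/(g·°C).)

|Q_steel| = |Q_water|:
613·0.466·(214 − 42.2) = m·4.18·(42.2 − 32.2)
41.8 m = 49076  ⇒  m ≈ 1174 g

m ≈ 1170 g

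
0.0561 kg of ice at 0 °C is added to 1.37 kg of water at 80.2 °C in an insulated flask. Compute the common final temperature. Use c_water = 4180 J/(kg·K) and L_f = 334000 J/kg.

T_f ≈ 73.9 °C

Sum of m c ΔT and latent-heat terms is zero:
melt ice: 0.0561·334000 = 18737
  meltwater 0→T: 0.0561·4180·T = 234.5 T
  water: 5726.6(T − 80.2)
5961.1 T = 459273 − 18737 = 440536
T ≈ 73.90 °C. Since T > 0 °C, the all-ice-melts assumption holds.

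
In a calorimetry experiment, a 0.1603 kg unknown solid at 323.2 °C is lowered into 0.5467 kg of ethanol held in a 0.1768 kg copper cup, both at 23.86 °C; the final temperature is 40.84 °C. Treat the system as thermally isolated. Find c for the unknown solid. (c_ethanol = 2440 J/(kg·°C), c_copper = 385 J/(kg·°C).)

Let T be the final temperature. ΣQ_i = 0:
0.1603×c×(40.84 − 323.2) + 0.5467×2440×(40.84 − 23.86) + 0.1768×385×(40.84 − 23.86) = 0
-45.26 c = -23806
c = -23806/-45.26 ≈ 526 J/(kg·°C)

c ≈ 526 J/(kg·°C)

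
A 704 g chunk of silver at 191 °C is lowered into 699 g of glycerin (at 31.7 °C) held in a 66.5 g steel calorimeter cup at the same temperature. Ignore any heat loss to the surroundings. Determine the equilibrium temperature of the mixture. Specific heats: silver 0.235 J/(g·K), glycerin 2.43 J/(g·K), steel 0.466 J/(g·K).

Taking heat into each body as positive, Σ m c ΔT = 0:
704*0.235*(T − 191) + 699*2.43*(T − 31.7) + 66.5*0.466*(T − 31.7) = 0
(165.44 + 1698.6 + 30.99) T = 165.44*191 + 1698.6*31.7 + 30.99*31.7
T ≈ 45.61 °C

T_f ≈ 45.6 °C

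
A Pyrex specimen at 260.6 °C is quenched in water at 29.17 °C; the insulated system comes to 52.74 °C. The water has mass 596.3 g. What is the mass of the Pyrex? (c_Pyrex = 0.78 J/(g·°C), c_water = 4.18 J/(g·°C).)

Heat lost by the Pyrex = heat gained by the water:
m×0.78×(260.6 − 52.74) = 596.3×4.18×(52.74 − 29.17)
162.13 m = 58749  ⇒  m ≈ 362.4 g

m ≈ 362 g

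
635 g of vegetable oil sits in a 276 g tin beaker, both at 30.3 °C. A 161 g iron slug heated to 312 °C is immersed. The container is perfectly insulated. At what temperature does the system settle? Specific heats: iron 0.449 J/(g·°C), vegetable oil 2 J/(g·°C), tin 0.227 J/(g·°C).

T_f ≈ 44.8 °C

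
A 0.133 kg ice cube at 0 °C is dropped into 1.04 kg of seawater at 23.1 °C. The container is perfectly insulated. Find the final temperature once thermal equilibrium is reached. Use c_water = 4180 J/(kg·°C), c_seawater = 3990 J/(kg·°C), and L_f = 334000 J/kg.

T_f ≈ 10.9 °C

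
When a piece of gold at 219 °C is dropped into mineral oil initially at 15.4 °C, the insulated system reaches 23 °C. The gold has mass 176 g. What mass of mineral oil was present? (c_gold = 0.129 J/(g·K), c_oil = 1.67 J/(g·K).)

m ≈ 351 g

Conservation of energy gives ΣQ = 0:
176·0.129·(23 − 219) + m·1.67·(23 − 15.4) = 0
12.69 m = 4450
m = 4450/12.69 ≈ 350.6 g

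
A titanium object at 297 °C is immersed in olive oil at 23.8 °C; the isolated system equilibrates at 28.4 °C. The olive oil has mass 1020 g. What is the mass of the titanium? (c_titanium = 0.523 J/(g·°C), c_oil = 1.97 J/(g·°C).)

m ≈ 65.8 g

Heat lost by the titanium = heat gained by the oil:
m×0.523×(297 − 28.4) = 1020×1.97×(28.4 − 23.8)
140.48 m = 9243.2  ⇒  m ≈ 65.8 g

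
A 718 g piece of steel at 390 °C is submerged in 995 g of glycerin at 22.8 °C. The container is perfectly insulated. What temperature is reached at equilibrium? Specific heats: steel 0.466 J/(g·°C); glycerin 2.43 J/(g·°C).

Taking heat into each body as positive, Σ m c ΔT = 0:
718×0.466×(T − 390) + 995×2.43×(T − 22.8) = 0
2752.4 T = 185616
T ≈ 67.44 °C

T_f ≈ 67.4 °C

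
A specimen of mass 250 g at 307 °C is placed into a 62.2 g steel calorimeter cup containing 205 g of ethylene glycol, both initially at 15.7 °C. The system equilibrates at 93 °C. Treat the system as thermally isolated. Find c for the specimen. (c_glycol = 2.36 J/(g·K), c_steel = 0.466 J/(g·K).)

c ≈ 0.741 J/(g·K)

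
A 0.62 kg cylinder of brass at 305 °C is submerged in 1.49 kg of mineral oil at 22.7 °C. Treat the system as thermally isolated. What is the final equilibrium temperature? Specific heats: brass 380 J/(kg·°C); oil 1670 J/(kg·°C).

T_f ≈ 47.1 °C

Let T be the final temperature. ΣQ_i = 0:
0.62·380·(T − 305) + 1.49·1670·(T − 22.7) = 0
(235.6 + 2488.3) T = 235.6·305 + 2488.3·22.7
T = 128342 / 2723.9 = 47.1 °C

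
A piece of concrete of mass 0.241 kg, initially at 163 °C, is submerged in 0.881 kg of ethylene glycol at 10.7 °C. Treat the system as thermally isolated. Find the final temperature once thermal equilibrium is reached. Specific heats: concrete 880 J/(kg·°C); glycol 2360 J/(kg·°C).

T_f ≈ 24.8 °C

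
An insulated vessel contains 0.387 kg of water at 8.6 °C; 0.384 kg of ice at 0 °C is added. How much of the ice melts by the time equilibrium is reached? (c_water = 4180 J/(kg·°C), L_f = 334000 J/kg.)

Water can give up m c ΔT = 0.387·4180·8.6 = 13912 J before reaching 0 °C.
Melting all 0.384 kg of ice would need 0.384·334000 = 128256 J.
That's not enough to melt it all — equilibrium is at 0 °C with ice remaining.
Mass melted = 13912/334000 ≈ 0.04165 kg.

m_melted ≈ 0.0417 kg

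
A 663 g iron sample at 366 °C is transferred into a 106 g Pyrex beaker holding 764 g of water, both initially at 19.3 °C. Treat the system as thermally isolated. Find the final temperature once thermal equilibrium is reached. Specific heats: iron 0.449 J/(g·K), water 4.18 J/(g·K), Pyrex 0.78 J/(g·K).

Energy conservation, ΣQ = 0:
663*0.449*(T − 366) + 764*4.18*(T − 19.3) + 106*0.78*(T − 19.3) = 0
3573.9 T = 172184
T = 172184/3573.9 ≈ 48.18 °C

T_f ≈ 48.2 °C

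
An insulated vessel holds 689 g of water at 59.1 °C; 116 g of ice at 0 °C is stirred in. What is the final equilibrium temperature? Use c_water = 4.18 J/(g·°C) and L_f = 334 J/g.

Setting the total heat transfer to zero:
fusion: m_ice L_f = 116·334 = 38744; warm the meltwater: 484.88 T; water: 2880(T − 59.1)
3364.9 T = 170209 − 38744 = 131465
T ≈ 39.07 °C — above 0 °C, consistent with complete melting.

T_f ≈ 39.1 °C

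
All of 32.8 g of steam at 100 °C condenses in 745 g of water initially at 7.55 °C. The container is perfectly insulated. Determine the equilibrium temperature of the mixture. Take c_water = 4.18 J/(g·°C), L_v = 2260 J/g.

Sum of m c ΔT and latent-heat terms is zero:
latent heat released on condensation: 32.8×2260 = 74128
  condensed water 100 °C→T: 137.1(T − 100)
  original water: 3114.1(T − 7.55)
3251.2 T = 74128 + 13710 + 23511 = 111350
T ≈ 34.25 °C (< 100 °C, so full condensation is consistent).

T_f ≈ 34.2 °C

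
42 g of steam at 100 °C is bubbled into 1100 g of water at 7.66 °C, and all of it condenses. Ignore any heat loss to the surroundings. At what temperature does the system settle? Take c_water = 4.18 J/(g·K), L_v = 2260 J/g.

T_f ≈ 30.9 °C

Sum of m c ΔT and latent-heat terms is zero:
latent heat released on condensation: 42·2260 = 94920; condensed water 100 °C→T: 175.56(T − 100); original water: 4598(T − 7.66)
4773.6 T = 94920 + 17556 + 35221 = 147697
T ≈ 30.94 °C, under the boiling point, so the assumption holds.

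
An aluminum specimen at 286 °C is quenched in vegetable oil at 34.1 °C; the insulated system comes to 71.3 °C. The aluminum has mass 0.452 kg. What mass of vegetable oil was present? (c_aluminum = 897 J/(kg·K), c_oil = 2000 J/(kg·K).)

|Q_aluminum| = |Q_oil|:
0.452×897×(286 − 71.3) = m×2000×(71.3 − 34.1)
74400 m = 87049  ⇒  m ≈ 1.17 kg

m ≈ 1.17 kg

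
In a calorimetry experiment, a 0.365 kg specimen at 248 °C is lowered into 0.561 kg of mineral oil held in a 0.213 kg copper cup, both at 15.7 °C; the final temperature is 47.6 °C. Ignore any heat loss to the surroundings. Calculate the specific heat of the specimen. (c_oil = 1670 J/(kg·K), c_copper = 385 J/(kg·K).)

Heat gained plus heat lost sum to zero:
0.365·c·(47.6 − 248) + 0.561·1670·(47.6 − 15.7) + 0.213·385·(47.6 − 15.7) = 0
-73.15 c = -32502
c = -32502/-73.15 ≈ 444.3 J/(kg·K)

c ≈ 444 J/(kg·K)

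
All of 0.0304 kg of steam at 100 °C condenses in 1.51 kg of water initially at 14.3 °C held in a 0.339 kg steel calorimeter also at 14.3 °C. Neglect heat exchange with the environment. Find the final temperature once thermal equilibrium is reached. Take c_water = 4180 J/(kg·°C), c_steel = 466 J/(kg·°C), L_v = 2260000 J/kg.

T_f ≈ 26.4 °C

Energy balance with sensible and latent terms:
condense steam: −0.0304×2260000 = −68704; condensate cools 100→T: 0.0304×4180×(T − 100) = 127.07(T − 100); water warms: 1.51×4180×(T − 14.3) = 6311.8(T − 14.3); cup: 157.97(T − 14.3)
6596.8 T = 68704 + 12707 + 92518 = 173929
T ≈ 26.37 °C — below 100 °C, confirming all the steam condensed.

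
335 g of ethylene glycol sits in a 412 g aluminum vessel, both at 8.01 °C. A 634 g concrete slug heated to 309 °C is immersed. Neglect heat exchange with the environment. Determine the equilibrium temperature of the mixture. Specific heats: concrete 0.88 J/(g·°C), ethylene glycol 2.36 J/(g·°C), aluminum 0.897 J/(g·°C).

Setting the total heat transfer to zero:
634*0.88*(T − 309) + 335*2.36*(T − 8.01) + 412*0.897*(T − 8.01) = 0
557.92(T − 309) + 790.6(T − 8.01) + 369.56(T − 8.01) = 0
1718.1 T = 181690
T = 181690/1718.1 ≈ 105.75 °C

T_f ≈ 105.8 °C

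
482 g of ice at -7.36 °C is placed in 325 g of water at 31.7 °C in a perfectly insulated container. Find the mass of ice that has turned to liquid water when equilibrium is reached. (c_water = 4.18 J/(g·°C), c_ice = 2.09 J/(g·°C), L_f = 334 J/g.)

m_melted ≈ 107 g

Heat available from the water dropping to 0 °C: 325·4.18·31.7 = 43064 J.
Warming the ice to 0 °C takes 482·2.09·7.36 = 7414.3 J, leaving 35650 J for melting.
Melting all 482 g of ice would need 482·334 = 160988 J.
35650 J < 160988 J, so only part of the ice melts and the system sits at 0 °C.
m_melt = 35650 / L_f = 106.7 g.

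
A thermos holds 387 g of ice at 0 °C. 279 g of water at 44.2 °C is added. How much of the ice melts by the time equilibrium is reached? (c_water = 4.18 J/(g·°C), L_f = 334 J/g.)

m_melted ≈ 154 g

Heat available from the water dropping to 0 °C: 279×4.18×44.2 = 51547 J.
To melt every bit of ice: 387×334 = 129258 J.
Since 51547 < 129258 J, not all the ice melts; equilibrium is at 0 °C.
m_melted×334 = 51547  ⇒  m_melted ≈ 154.3 g.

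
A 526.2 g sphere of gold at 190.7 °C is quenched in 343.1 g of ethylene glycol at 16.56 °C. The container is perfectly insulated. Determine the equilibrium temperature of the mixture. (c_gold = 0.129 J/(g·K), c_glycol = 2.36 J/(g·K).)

With ΣQ=0 the equilibrium temperature is the m·c-weighted mean:
T_f = (67.88×190.7 + 809.72×16.56) / (67.88 + 809.72)
    = 26354 / 877.6 ≈ 30.03 °C

T_f ≈ 30.0 °C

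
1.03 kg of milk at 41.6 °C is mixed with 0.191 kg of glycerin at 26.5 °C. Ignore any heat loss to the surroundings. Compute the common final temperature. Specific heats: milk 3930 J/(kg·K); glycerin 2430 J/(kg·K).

T_f ≈ 40.0 °C

Heat lost by the milk equals heat gained by the glycerin:
1.03·3930·(41.6 − T) = 0.191·2430·(T − 26.5)
4047.9(41.6 − T) = 464.13(T − 26.5)
4512 T = 180692  ⇒  T ≈ 40.05 °C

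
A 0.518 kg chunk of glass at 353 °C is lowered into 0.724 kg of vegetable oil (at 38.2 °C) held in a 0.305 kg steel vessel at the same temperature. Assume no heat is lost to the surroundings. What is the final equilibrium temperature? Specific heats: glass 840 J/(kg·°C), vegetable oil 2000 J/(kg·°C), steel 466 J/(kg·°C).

With ΣQ=0 the equilibrium temperature is the m·c-weighted mean:
T_f = (435.12×353 + 1448×38.2 + 142.13×38.2) / (435.12 + 1448 + 142.13)
    = 214340 / 2025.2 ≈ 105.83 °C

T_f ≈ 105.8 °C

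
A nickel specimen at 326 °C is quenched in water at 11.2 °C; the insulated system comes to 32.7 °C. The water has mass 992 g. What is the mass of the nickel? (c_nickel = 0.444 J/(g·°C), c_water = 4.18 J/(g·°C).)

Net heat exchanged in the isolated system is zero:
m×0.444×(32.7 − 326) + 992×4.18×(32.7 − 11.2) = 0
-130.23 m = -89151
m = -89151/-130.23 ≈ 684.6 g

m ≈ 685 g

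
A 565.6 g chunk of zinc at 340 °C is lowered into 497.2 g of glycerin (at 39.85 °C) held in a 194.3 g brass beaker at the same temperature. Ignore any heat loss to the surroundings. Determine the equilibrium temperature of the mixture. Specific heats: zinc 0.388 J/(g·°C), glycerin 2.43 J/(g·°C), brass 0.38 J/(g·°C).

Taking heat into each body as positive, Σ m c ΔT = 0:
565.6×0.388×(T − 340) + 497.2×2.43×(T − 39.85) + 194.3×0.38×(T − 39.85) = 0
219.45(T − 340) + 1208.2(T − 39.85) + 73.83(T − 39.85) = 0
(219.45 + 1208.2 + 73.83) T = 219.45×340 + 1208.2×39.85 + 73.83×39.85
T ≈ 83.72 °C

T_f ≈ 83.7 °C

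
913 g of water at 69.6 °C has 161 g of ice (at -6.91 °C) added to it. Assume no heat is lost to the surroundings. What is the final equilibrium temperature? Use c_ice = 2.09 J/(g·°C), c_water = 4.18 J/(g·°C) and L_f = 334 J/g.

Heat gained plus heat lost sum to zero:
ice -6.91→0 °C: 161×2.09×6.91 = 2325.1; melt ice: 161×334 = 53774; meltwater 0→T: 161×4.18×T = 672.98 T; water: 3816.3(T − 69.6)
4489.3 T = 265617 − 56099 = 209518
T ≈ 46.67 °C. Since T > 0 °C, the all-ice-melts assumption holds.

T_f ≈ 46.7 °C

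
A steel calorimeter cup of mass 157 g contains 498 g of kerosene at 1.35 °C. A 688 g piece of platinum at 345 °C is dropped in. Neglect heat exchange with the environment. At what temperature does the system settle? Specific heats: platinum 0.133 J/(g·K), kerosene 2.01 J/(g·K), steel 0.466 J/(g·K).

With ΣQ=0 the equilibrium temperature is the m·c-weighted mean:
T_f = (91.5·345 + 1001·1.35 + 73.16·1.35) / (91.5 + 1001 + 73.16)
    = 33019 / 1165.6 ≈ 28.33 °C

T_f ≈ 28.3 °C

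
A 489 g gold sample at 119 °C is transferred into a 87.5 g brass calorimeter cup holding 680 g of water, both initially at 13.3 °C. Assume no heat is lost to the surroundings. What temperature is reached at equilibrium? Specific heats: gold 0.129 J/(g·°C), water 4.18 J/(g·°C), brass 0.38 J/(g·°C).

T_f is the heat-capacity-weighted average of the initial temperatures:
T_f = (63.08*119 + 2842.4*13.3 + 33.25*13.3) / (63.08 + 2842.4 + 33.25)
    = 45753 / 2938.7 ≈ 15.57 °C

T_f ≈ 15.6 °C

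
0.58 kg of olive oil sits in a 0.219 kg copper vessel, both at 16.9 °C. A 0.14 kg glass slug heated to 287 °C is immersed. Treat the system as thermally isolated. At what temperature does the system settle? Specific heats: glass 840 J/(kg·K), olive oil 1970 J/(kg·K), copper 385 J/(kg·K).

T_f = Σ m_i c_i T_i / Σ m_i c_i:
T_f = (117.6·287 + 1142.6·16.9 + 84.31·16.9) / (117.6 + 1142.6 + 84.31)
    = 54486 / 1344.5 ≈ 40.52 °C

T_f ≈ 40.5 °C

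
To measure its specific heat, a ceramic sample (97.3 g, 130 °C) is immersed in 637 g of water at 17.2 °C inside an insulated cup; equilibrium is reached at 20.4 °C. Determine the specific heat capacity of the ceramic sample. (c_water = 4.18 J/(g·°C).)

c ≈ 0.799 J/(g·°C)

Setting the total heat transfer to zero:
97.3·c·(20.4 − 130) + 637·4.18·(20.4 − 17.2) = 0
-10664 c = -8520.5
c = -8520.5/-10664 ≈ 0.799 J/(g·°C)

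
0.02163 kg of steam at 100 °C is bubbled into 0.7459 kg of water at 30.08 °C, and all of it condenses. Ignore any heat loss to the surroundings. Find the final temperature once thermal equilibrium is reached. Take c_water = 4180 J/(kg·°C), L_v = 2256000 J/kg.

Conservation of energy gives ΣQ = 0:
condense steam: −0.02163×2256000 = −48797; condensed water 100 °C→T: 90.41(T − 100); original water: 3117.9(T − 30.08)
3208.3 T = 48797 + 9041.3 + 93785 = 151624
T ≈ 47.26 °C — below 100 °C, confirming all the steam condensed.

T_f ≈ 47.3 °C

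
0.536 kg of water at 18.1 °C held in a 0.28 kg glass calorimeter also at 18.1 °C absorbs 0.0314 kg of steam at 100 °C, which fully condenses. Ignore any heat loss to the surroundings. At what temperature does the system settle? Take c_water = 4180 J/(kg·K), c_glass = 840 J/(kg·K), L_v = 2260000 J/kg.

Taking heat into each body as positive, Σ m c ΔT = 0:
latent heat released on condensation: 0.0314×2260000 = 70964; condensed water 100 °C→T: 131.25(T − 100); water warms: 0.536×4180×(T − 18.1) = 2240.5(T − 18.1); cup: 235.2(T − 18.1)
2606.9 T = 70964 + 13125 + 44810 = 128899
T ≈ 49.44 °C (< 100 °C, so full condensation is consistent).

T_f ≈ 49.4 °C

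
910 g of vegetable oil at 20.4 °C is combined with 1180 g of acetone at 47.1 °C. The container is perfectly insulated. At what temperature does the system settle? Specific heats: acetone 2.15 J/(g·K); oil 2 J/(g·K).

T_f ≈ 35.9 °C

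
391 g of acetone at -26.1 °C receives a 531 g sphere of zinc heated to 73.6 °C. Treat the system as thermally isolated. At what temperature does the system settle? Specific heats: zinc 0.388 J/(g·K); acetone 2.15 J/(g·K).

T_f ≈ -6.5 °C

Let T be the final temperature. ΣQ_i = 0:
531·0.388·(T − 73.6) + 391·2.15·(T − (-26.1)) = 0
206.03(T − 73.6) + 840.65(T − (-26.1)) = 0
1046.7 T = -6777.3
T = -6777.3/1046.7 ≈ -6.48 °C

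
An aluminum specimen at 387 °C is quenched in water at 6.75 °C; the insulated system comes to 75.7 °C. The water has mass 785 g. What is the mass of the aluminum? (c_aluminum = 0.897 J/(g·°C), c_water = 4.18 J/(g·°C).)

Heat lost by the aluminum = heat gained by the water:
m·0.897·(387 − 75.7) = 785·4.18·(75.7 − 6.75)
279.24 m = 226246  ⇒  m ≈ 810.2 g

m ≈ 810 g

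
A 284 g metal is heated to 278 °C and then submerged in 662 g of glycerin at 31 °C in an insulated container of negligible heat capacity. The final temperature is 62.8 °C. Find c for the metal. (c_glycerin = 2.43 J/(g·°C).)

m_s c (T_s − T_f) = m_glycerin c_glycerin (T_f − T_0):
284·c·(278 − 62.8) = 662·2.43·(62.8 − 31)
61117 c = 51155  ⇒  c ≈ 0.837 J/(g·°C)

c ≈ 0.837 J/(g·°C)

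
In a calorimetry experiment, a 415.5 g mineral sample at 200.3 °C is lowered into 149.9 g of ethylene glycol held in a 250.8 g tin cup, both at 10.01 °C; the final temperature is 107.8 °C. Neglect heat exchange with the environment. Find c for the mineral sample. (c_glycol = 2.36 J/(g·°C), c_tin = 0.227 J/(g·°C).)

c ≈ 1.04 J/(g·°C)

Conservation of energy gives ΣQ = 0:
415.5×c×(107.8 − 200.3) + 149.9×2.36×(107.8 − 10.01) + 250.8×0.227×(107.8 − 10.01) = 0
-38434 c = -40162
c = -40162/-38434 ≈ 1.045 J/(g·°C)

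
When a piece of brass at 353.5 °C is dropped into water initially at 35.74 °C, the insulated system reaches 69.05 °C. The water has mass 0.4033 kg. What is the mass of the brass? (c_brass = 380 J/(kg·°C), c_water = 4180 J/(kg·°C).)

m ≈ 0.52 kg

Let T be the final temperature. ΣQ_i = 0:
m·380·(69.05 − 353.5) + 0.4033·4180·(69.05 − 35.74) = 0
-108091 m = -56154
m = -56154/-108091 ≈ 0.5195 kg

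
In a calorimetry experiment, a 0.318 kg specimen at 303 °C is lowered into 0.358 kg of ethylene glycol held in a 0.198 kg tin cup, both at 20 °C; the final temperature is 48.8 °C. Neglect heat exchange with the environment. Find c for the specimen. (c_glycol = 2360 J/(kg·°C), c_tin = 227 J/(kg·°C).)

c ≈ 317 J/(kg·°C)

Conservation of energy gives ΣQ = 0:
0.318·c·(48.8 − 303) + 0.358·2360·(48.8 − 20) + 0.198·227·(48.8 − 20) = 0
-80.84 c = -25627
c = -25627/-80.84 ≈ 317 J/(kg·°C)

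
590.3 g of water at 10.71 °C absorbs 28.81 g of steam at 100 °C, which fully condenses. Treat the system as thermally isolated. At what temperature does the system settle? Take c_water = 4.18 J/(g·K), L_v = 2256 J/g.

Sum of m c ΔT and latent-heat terms is zero:
steam→water at 100 °C releases m L_v = 28.81·2256 = 64995
  condensed water 100 °C→T: 120.43(T − 100)
  water warms: 590.3·4.18·(T − 10.71) = 2467.5(T − 10.71)
2587.9 T = 64995 + 12043 + 26426 = 103464
T ≈ 39.98 °C — below 100 °C, confirming all the steam condensed.

T_f ≈ 40.0 °C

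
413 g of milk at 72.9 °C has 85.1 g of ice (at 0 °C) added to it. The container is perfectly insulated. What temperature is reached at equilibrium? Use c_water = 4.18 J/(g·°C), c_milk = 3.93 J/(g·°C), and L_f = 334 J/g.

T_f ≈ 45.4 °C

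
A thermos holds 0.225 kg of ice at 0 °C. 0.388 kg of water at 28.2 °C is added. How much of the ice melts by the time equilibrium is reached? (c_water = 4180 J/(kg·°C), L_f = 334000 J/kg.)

Water can give up m c ΔT = 0.388·4180·28.2 = 45736 J before reaching 0 °C.
To melt every bit of ice: 0.225·334000 = 75150 J.
Since 45736 < 75150 J, not all the ice melts; equilibrium is at 0 °C.
Mass melted = 45736/334000 ≈ 0.1369 kg.

m_melted ≈ 0.137 kg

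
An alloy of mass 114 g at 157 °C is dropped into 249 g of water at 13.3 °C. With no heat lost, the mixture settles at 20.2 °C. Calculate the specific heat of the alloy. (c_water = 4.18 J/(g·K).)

c ≈ 0.461 J/(g·K)

m_s c (T_s − T_f) = m_water c_water (T_f − T_0):
114×c×(157 − 20.2) = 249×4.18×(20.2 − 13.3)
15595 c = 7181.7  ⇒  c ≈ 0.4605 J/(g·K)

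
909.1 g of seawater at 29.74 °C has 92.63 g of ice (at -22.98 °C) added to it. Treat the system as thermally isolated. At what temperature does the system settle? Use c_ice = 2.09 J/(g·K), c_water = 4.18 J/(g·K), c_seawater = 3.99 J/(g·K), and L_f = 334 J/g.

T_f ≈ 18.1 °C

Net heat exchanged in the isolated system is zero:
ice -22.98→0 °C: 92.63·2.09·22.98 = 4448.9
  melt ice: 92.63·334 = 30938
  meltwater 0→T: 92.63·4.18·T = 387.19 T
  seawater cools: 909.1·3.99·(T − 29.74) = 3627.3(T − 29.74)
4014.5 T = 107876 − 35387 = 72489
T ≈ 18.06 °C — above 0 °C, consistent with complete melting.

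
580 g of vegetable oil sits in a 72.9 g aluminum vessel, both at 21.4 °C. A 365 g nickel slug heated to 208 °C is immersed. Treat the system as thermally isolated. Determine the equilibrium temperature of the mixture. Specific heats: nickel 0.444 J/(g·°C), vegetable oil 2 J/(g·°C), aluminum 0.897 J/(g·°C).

T_f ≈ 43.2 °C

Conservation of energy gives ΣQ = 0:
365*0.444*(T − 208) + 580*2*(T − 21.4) + 72.9*0.897*(T − 21.4) = 0
162.06(T − 208) + 1160(T − 21.4) + 65.39(T − 21.4) = 0
(162.06 + 1160 + 65.39) T = 162.06*208 + 1160*21.4 + 65.39*21.4
T = 59932/1387.5 ≈ 43.20 °C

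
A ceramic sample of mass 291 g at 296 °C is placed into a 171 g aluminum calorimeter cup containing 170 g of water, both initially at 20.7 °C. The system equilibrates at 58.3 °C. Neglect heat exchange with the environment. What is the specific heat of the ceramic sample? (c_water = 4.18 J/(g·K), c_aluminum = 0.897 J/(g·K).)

c ≈ 0.47 J/(g·K)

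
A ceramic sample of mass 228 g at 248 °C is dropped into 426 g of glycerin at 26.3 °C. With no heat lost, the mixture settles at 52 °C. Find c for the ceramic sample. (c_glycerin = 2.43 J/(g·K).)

c ≈ 0.595 J/(g·K)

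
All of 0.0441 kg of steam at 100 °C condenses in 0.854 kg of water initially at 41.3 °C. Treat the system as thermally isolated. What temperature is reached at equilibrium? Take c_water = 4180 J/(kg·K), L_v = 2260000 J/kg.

Heat gained plus heat lost sum to zero:
latent heat released on condensation: 0.0441×2260000 = 99666
  condensate cools 100→T: 0.0441×4180×(T − 100) = 184.34(T − 100)
  water warms: 0.854×4180×(T − 41.3) = 3569.7(T − 41.3)
3754.1 T = 99666 + 18434 + 147429 = 265529
T ≈ 70.73 °C (< 100 °C, so full condensation is consistent).

T_f ≈ 70.7 °C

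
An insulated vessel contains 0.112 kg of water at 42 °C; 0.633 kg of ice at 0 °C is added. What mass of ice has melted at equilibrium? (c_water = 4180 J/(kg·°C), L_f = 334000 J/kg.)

Water can give up m c ΔT = 0.112×4180×42 = 19663 J before reaching 0 °C.
Melting all 0.633 kg of ice would need 0.633×334000 = 211422 J.
Since 19663 < 211422 J, not all the ice melts; equilibrium is at 0 °C.
Mass melted = 19663/334000 ≈ 0.05887 kg.

m_melted ≈ 0.0589 kg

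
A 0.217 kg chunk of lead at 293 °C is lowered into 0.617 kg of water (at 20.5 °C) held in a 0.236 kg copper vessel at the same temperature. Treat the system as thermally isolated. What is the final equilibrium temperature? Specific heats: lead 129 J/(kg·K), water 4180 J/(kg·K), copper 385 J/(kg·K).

T_f ≈ 23.3 °C

Taking heat into each body as positive, Σ m c ΔT = 0:
0.217*129*(T − 293) + 0.617*4180*(T − 20.5) + 0.236*385*(T − 20.5) = 0
27.99(T − 293) + 2579.1(T − 20.5) + 90.86(T − 20.5) = 0
2697.9 T = 62935
T ≈ 23.33 °C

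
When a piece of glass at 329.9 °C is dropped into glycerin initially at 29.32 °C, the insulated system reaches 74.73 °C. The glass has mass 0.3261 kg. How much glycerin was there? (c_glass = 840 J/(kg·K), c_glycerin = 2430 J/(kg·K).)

m ≈ 0.633 kg

|Q_glass| = |Q_glycerin|:
0.3261×840×(329.9 − 74.73) = m×2430×(74.73 − 29.32)
110346 m = 69897  ⇒  m ≈ 0.6334 kg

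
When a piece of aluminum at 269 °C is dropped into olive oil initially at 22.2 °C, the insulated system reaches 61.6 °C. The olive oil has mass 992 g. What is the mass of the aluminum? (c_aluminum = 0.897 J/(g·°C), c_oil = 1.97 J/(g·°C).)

|Q_aluminum| = |Q_oil|:
m·0.897·(269 − 61.6) = 992·1.97·(61.6 − 22.2)
186.04 m = 76997  ⇒  m ≈ 413.9 g

m ≈ 414 g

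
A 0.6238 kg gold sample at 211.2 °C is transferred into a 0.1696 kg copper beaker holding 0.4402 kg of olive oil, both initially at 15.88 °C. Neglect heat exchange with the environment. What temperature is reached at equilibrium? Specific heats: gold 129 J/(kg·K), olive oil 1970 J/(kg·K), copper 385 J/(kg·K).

T_f ≈ 31.4 °C

Conservation of energy gives ΣQ = 0:
0.6238×129×(T − 211.2) + 0.4402×1970×(T − 15.88) + 0.1696×385×(T − 15.88) = 0
80.47(T − 211.2) + 867.19(T − 15.88) + 65.3(T − 15.88) = 0
1013 T = 31803
T ≈ 31.40 °C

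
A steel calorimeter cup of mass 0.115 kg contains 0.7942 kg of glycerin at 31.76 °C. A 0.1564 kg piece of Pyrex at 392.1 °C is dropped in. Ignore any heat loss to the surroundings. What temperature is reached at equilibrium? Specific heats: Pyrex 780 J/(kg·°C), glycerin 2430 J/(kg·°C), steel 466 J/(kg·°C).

Energy conservation, ΣQ = 0:
0.1564×780×(T − 392.1) + 0.7942×2430×(T − 31.76) + 0.115×466×(T − 31.76) = 0
121.99(T − 392.1) + 1929.9(T − 31.76) + 53.59(T − 31.76) = 0
2105.5 T = 110829
T ≈ 52.64 °C

T_f ≈ 52.6 °C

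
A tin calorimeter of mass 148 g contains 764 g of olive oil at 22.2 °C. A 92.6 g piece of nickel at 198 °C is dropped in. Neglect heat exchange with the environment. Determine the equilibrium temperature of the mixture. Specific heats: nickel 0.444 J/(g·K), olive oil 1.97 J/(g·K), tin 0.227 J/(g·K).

T_f ≈ 26.8 °C

Conservation of energy gives ΣQ = 0:
92.6·0.444·(T − 198) + 764·1.97·(T − 22.2) + 148·0.227·(T − 22.2) = 0
41.11(T − 198) + 1505.1(T − 22.2) + 33.6(T − 22.2) = 0
(41.11 + 1505.1 + 33.6) T = 41.11·198 + 1505.1·22.2 + 33.6·22.2
T = 42299/1579.8 ≈ 26.78 °C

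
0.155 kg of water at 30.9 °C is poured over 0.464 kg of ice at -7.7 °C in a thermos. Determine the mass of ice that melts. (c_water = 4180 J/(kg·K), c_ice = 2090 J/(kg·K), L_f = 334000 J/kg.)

Water can give up m c ΔT = 0.155·4180·30.9 = 20020 J before reaching 0 °C.
Warming the ice to 0 °C takes 0.464·2090·7.7 = 7467.2 J, leaving 12553 J for melting.
To melt every bit of ice: 0.464·334000 = 154976 J.
Since 12553 < 154976 J, not all the ice melts; equilibrium is at 0 °C.
m_melted·334000 = 12553  ⇒  m_melted ≈ 0.03758 kg.

m_melted ≈ 0.0376 kg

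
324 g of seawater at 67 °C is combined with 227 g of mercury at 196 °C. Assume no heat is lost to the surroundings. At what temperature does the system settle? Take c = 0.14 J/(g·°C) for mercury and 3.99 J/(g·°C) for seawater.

T_f ≈ 70.1 °C

Energy conservation, ΣQ = 0:
227·0.14·(T − 196) + 324·3.99·(T − 67) = 0
1324.5 T = 92844
T = 92844 / 1324.5 = 70.1 °C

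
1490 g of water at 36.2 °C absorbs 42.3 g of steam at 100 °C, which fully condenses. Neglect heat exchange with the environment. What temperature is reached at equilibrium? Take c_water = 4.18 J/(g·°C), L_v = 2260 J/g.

T_f ≈ 52.9 °C

Sum of m c ΔT and latent-heat terms is zero:
steam→water at 100 °C releases m L_v = 42.3×2260 = 95598; condensed water 100 °C→T: 176.81(T − 100); water warms: 1490×4.18×(T − 36.2) = 6228.2(T − 36.2)
6405 T = 95598 + 17681 + 225461 = 338740
T ≈ 52.89 °C — below 100 °C, confirming all the steam condensed.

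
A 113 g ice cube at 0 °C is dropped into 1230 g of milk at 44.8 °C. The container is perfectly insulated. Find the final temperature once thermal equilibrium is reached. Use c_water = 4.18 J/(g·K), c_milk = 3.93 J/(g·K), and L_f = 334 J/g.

T_f ≈ 33.7 °C

Sum of m c ΔT and latent-heat terms is zero:
melt ice: 113·334 = 37742; meltwater 0→T: 113·4.18·T = 472.34 T; milk: 4833.9(T − 44.8)
5306.2 T = 216559 − 37742 = 178817
T ≈ 33.70 °C — above 0 °C, consistent with complete melting.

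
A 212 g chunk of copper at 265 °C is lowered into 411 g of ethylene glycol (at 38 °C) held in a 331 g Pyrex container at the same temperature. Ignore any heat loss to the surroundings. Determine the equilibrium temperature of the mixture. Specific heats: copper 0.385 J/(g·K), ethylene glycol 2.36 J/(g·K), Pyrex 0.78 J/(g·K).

T_f ≈ 52.1 °C

With ΣQ=0 the equilibrium temperature is the m·c-weighted mean:
T_f = (81.62*265 + 969.96*38 + 258.18*38) / (81.62 + 969.96 + 258.18)
    = 68299 / 1309.8 ≈ 52.15 °C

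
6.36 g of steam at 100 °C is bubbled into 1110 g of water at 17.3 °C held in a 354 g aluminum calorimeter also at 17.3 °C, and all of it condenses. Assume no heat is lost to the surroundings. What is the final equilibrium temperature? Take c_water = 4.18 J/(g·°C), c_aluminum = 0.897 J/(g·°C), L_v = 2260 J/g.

Sum of m c ΔT and latent-heat terms is zero:
condense steam: −6.36·2260 = −14374; condensed water 100 °C→T: 26.58(T − 100); water warms: 1110·4.18·(T − 17.3) = 4639.8(T − 17.3); aluminum cup: 354·0.897·(T − 17.3) = 317.54(T − 17.3)
4983.9 T = 14374 + 2658.5 + 85762 = 102794
T ≈ 20.63 °C (< 100 °C, so full condensation is consistent).

T_f ≈ 20.6 °C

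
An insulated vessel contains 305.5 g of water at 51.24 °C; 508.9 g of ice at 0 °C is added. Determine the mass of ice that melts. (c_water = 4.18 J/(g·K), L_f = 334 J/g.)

m_melted ≈ 196 g

Water can give up m c ΔT = 305.5·4.18·51.24 = 65433 J before reaching 0 °C.
Fully melting the ice requires m_ice L_f = 508.9·334 = 169973 J.
65433 J < 169973 J, so only part of the ice melts and the system sits at 0 °C.
m_melt = 65433 / L_f = 195.9 g.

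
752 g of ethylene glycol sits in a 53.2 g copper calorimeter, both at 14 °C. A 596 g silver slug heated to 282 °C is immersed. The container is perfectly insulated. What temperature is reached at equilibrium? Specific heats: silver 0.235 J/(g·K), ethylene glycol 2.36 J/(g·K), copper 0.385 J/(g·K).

T_f ≈ 33.4 °C

Setting the total heat transfer to zero:
596·0.235·(T − 282) + 752·2.36·(T − 14) + 53.2·0.385·(T − 14) = 0
140.06(T − 282) + 1774.7(T − 14) + 20.48(T − 14) = 0
1935.3 T = 64630
T = 64630/1935.3 ≈ 33.40 °C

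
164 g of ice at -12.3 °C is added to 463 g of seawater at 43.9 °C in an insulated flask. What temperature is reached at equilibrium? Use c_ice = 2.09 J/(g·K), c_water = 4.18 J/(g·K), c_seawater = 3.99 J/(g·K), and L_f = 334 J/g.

T_f ≈ 8.7 °C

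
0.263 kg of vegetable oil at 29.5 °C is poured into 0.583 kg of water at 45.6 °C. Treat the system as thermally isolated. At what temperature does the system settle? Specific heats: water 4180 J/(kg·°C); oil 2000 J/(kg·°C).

T_f ≈ 42.7 °C

T_f = Σ m_i c_i T_i / Σ m_i c_i:
T_f = (2436.9×45.6 + 526×29.5) / (2436.9 + 526)
    = 126641 / 2962.9 ≈ 42.74 °C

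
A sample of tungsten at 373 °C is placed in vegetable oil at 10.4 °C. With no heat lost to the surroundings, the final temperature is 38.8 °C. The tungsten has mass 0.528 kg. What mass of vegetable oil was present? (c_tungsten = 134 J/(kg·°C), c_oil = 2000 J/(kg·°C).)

Let T be the final temperature. ΣQ_i = 0:
0.528·134·(38.8 − 373) + m·2000·(38.8 − 10.4) = 0
56800 m = 23645
m = 23645/56800 ≈ 0.4163 kg

m ≈ 0.416 kg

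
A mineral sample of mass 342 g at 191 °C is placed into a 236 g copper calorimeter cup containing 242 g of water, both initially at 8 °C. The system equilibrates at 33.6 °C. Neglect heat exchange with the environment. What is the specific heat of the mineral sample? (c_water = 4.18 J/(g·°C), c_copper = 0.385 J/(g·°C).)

c ≈ 0.524 J/(g·°C)

Taking heat into each body as positive, Σ m c ΔT = 0:
342·c·(33.6 − 191) + 242·4.18·(33.6 − 8) + 236·0.385·(33.6 − 8) = 0
-53831 c = -28222
c = -28222/-53831 ≈ 0.5243 J/(g·°C)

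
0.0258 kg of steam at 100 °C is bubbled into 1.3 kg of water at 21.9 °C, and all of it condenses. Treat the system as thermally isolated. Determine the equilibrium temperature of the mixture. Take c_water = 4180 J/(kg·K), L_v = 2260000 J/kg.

Energy balance with sensible and latent terms:
steam→water at 100 °C releases m L_v = 0.0258×2260000 = 58308
  condensed water 100 °C→T: 107.84(T − 100)
  original water: 5434(T − 21.9)
5541.8 T = 58308 + 10784 + 119005 = 188097
T ≈ 33.94 °C, under the boiling point, so the assumption holds.

T_f ≈ 33.9 °C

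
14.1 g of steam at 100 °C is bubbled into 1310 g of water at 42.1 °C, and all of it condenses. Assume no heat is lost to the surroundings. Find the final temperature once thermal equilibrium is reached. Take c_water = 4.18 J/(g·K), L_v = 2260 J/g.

Net heat exchanged in the isolated system is zero:
steam→water at 100 °C releases m L_v = 14.1·2260 = 31866; condensed water 100 °C→T: 58.94(T − 100); water warms: 1310·4.18·(T − 42.1) = 5475.8(T − 42.1)
5534.7 T = 31866 + 5893.8 + 230531 = 268291
T ≈ 48.47 °C (< 100 °C, so full condensation is consistent).

T_f ≈ 48.5 °C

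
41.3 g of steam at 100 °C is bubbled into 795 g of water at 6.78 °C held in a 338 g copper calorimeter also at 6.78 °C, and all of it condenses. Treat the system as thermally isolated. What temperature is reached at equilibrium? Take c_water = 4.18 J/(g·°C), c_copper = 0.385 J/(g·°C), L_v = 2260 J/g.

T_f ≈ 37.0 °C

Taking heat into each body as positive, Σ m c ΔT = 0:
latent heat released on condensation: 41.3×2260 = 93338
  condensate cools 100→T: 41.3×4.18×(T − 100) = 172.63(T − 100)
  original water: 3323.1(T − 6.78)
  cup: 130.13(T − 6.78)
3625.9 T = 93338 + 17263 + 23413 = 134014
T ≈ 36.96 °C, under the boiling point, so the assumption holds.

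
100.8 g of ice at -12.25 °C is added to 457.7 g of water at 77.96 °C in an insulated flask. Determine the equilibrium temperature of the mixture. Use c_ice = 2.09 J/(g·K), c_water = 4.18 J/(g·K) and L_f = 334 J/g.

T_f ≈ 48.4 °C

Sum of m c ΔT and latent-heat terms is zero:
warm ice to 0 °C: 100.8×2.09×(0 − (-12.25)) = 2580.7
  melt ice: 100.8×334 = 33667
  meltwater 0→T: 100.8×4.18×T = 421.34 T
  water cools: 457.7×4.18×(T − 77.96) = 1913.2(T − 77.96)
2334.5 T = 149152 − 36248 = 112904
T ≈ 48.36 °C — above 0 °C, consistent with complete melting.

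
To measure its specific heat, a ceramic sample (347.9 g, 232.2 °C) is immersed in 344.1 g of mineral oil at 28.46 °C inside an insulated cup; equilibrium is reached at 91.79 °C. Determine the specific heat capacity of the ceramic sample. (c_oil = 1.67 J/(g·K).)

c ≈ 0.745 J/(g·K)

Net heat exchanged in the isolated system is zero:
347.9×c×(91.79 − 232.2) + 344.1×1.67×(91.79 − 28.46) = 0
-48849 c = -36392
c = -36392/-48849 ≈ 0.745 J/(g·K)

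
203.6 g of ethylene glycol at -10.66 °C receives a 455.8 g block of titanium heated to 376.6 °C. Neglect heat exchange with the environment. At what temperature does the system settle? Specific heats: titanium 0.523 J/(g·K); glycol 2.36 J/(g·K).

Let T be the final temperature. ΣQ_i = 0:
455.8×0.523×(T − 376.6) + 203.6×2.36×(T − (-10.66)) = 0
718.88 T = 84653
T = 84653/718.88 ≈ 117.76 °C

T_f ≈ 117.8 °C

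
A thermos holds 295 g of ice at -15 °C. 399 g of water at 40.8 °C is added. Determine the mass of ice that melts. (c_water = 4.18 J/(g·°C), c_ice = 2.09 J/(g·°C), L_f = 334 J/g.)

m_melted ≈ 176 g

Cooling the water to 0 °C releases 399×4.18×40.8 = 68047 J.
Of that, 295×2.09×15 = 9248.2 J goes to bring the ice to 0 °C, leaving 58799 J.
Melting all 295 g of ice would need 295×334 = 98530 J.
58799 J < 98530 J, so only part of the ice melts and the system sits at 0 °C.
m_melt = 58799 / L_f = 176 g.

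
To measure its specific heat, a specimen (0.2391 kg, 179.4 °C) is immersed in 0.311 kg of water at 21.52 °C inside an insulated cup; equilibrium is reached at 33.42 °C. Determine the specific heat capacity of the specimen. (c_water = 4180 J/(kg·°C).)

Setting the total heat transfer to zero:
0.2391×c×(33.42 − 179.4) + 0.311×4180×(33.42 − 21.52) = 0
-34.9 c = -15470
c = -15470/-34.9 ≈ 443.2 J/(kg·°C)

c ≈ 443 J/(kg·°C)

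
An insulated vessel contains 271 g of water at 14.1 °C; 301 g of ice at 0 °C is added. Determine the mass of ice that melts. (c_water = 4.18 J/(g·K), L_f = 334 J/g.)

m_melted ≈ 47.8 g

Heat available from the water dropping to 0 °C: 271×4.18×14.1 = 15972 J.
Melting all 301 g of ice would need 301×334 = 100534 J.
Since 15972 < 100534 J, not all the ice melts; equilibrium is at 0 °C.
Mass melted = 15972/334 ≈ 47.82 g.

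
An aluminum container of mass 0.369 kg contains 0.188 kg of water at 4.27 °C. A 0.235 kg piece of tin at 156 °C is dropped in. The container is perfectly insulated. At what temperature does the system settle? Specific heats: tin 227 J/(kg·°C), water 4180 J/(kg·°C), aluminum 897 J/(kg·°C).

T_f ≈ 11.2 °C

Net heat exchanged in the isolated system is zero:
0.235·227·(T − 156) + 0.188·4180·(T − 4.27) + 0.369·897·(T − 4.27) = 0
53.34(T − 156) + 785.84(T − 4.27) + 330.99(T − 4.27) = 0
1170.2 T = 13091
T = 13091 / 1170.2 = 11.2 °C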